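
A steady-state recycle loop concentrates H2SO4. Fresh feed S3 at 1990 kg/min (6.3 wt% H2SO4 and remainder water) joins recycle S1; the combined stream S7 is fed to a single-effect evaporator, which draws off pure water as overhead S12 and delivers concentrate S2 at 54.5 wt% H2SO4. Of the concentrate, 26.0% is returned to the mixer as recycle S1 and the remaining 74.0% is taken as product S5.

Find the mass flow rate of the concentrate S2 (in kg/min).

310.9 kg/min

Overall H2SO4 balance (none leaves overhead): H2SO4 in fresh feed = H2SO4 in product, i.e. 1990×0.063 = (1−0.260)·S2·0.545.
S2 = 125.37/(0.545×0.740) = 310.86 kg/min.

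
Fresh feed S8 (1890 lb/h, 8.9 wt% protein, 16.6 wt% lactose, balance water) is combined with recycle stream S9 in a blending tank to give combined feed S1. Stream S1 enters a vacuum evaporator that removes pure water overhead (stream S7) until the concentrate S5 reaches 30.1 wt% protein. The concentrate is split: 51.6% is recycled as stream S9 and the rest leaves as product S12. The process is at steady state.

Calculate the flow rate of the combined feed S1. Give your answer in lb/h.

Overall protein balance (none leaves overhead): protein in fresh feed = protein in product, i.e. 1890×0.089 = (1−0.516)·S5·0.301.
S5 = 168.21/(0.301×0.484) = 1154.6 lb/h.
Recycle S9 = 0.516×1154.6 = 595.79 lb/h.
Combined feed S1 = 1890 + 595.79 = 2485.8 lb/h.

2486 lb/h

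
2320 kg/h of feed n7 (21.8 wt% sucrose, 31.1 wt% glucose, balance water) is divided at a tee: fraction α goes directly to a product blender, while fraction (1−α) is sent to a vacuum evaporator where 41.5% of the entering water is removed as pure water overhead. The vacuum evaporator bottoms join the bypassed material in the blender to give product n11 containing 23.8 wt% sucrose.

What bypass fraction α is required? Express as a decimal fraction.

0.570

All 2320×0.218 = 505.76 kg/h of sucrose reaches n11, so n11 = 505.76/0.238 = 2125 kg/h and vapour = 194.96 kg/h.
The evaporator receives (1−α)·2320 of feed at 0.471 water and removes 0.415 of that water:
0.415×0.471×(1−α)×2320 = 194.96
(1−α) = 194.96/453.48 = 0.4299;  α = 0.5701.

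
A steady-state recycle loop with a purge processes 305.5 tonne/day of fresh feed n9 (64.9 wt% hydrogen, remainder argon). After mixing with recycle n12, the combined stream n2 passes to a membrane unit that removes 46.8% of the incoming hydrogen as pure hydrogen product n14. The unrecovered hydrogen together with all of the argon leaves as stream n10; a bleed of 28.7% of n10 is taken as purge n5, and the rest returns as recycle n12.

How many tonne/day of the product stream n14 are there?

149.5 tonne/day

hydrogen in n2: m_A = 305.5×0.649 + (1−0.287)·(1−0.468)·m_A, so m_A = 198.27/0.6207 = 319.44 tonne/day.
Product n14 = 0.468×319.44 = 149.5 tonne/day.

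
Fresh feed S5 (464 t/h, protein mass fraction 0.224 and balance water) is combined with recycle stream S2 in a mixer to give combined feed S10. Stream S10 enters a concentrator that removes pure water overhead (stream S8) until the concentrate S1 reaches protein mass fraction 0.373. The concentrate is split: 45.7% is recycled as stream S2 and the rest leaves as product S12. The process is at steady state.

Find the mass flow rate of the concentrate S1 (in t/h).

Overall protein balance (none leaves overhead): protein in fresh feed = protein in product, i.e. 464×0.224 = (1−0.457)·S1·0.373.
S1 = 103.94/(0.373×0.543) = 513.17 t/h.

513.2 t/h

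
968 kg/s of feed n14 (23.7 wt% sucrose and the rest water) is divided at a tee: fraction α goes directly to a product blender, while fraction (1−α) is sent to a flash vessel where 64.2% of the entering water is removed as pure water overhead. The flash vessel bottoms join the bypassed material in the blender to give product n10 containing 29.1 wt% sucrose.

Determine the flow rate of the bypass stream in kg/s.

601.3 kg/s

All 968×0.237 = 229.42 kg/s of sucrose reaches n10, so n10 = 229.42/0.291 = 788.37 kg/s and vapour = 179.63 kg/s.
The evaporator receives (1−α)·968 of feed at 0.763 water and removes 0.642 of that water:
0.642×0.763×(1−α)×968 = 179.63
(1−α) = 179.63/474.17 = 0.3788;  α = 0.6212.
Bypass flow = 0.6212×968 = 601.3 kg/s.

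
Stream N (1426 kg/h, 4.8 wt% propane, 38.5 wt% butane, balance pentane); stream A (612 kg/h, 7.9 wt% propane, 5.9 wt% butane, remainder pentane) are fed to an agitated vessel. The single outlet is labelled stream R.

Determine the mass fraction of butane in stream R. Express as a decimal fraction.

Total flow out = 1426 + 612 = 2038 kg/h.
butane in = 1426×0.385 + 612×0.059 = 585.12 kg/h.
butane mass fraction in R = 585.12/2038 = 0.2871.

0.2871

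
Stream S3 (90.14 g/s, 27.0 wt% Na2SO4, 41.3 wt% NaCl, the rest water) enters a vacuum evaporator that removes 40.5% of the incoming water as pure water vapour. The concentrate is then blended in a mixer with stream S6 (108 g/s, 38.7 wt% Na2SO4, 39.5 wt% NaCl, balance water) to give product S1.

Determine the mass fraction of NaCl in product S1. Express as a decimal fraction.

0.428

Vapour removed = 0.405×0.317×90.14 = 11.573 g/s; concentrate = 78.567 g/s.
NaCl reaching the mixer = 37.228 (from concentrate) + 108×0.395 = 79.888 g/s.
Product flow = 78.567 + 108 = 186.57 g/s; NaCl fraction = 0.428.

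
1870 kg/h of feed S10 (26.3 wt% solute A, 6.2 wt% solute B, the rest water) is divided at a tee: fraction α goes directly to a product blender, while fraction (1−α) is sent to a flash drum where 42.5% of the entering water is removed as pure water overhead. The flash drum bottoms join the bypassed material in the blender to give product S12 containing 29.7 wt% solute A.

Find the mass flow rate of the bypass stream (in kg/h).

1124 kg/h

All 1870×0.263 = 491.81 kg/h of solute A reaches S12, so S12 = 491.81/0.297 = 1655.9 kg/h and vapour = 214.07 kg/h.
The evaporator receives (1−α)·1870 of feed at 0.675 water and removes 0.425 of that water:
0.425×0.675×(1−α)×1870 = 214.07
(1−α) = 214.07/536.46 = 0.3991;  α = 0.6009.
Bypass flow = 0.6009×1870 = 1123.8 kg/h.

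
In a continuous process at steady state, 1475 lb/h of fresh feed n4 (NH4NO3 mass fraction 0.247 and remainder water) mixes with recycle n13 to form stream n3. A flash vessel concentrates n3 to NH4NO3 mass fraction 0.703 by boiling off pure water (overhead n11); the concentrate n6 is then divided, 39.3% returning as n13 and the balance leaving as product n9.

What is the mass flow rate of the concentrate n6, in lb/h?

Overall NH4NO3 balance (none leaves overhead): NH4NO3 in fresh feed = NH4NO3 in product, i.e. 1475×0.247 = (1−0.393)·n6·0.703.
n6 = 364.32/(0.703×0.607) = 853.78 lb/h.

853.8 lb/h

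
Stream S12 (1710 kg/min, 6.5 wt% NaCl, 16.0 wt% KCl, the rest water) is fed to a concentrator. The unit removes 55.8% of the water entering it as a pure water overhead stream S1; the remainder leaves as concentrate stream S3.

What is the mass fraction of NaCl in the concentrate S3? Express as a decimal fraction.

0.115

NaCl is not removed: 1710×0.065 = 111.15 kg/min of NaCl enters S3.
water entering = 1710×0.775 = 1325.2 kg/min; overhead removed = 0.558×1325.2 = 739.49 kg/min.
Concentrate = 1710 − 739.49 = 970.51 kg/min.
Mass fraction = 111.15/970.51 = 0.115.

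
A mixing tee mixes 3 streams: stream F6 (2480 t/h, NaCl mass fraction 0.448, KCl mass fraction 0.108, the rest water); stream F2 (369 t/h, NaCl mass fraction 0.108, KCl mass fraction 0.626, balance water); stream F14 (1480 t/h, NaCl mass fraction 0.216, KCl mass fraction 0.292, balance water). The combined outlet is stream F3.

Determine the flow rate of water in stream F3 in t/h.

water out = water in = 2480×0.444 + 369×0.266 + 1480×0.492 = 1927.4 t/h.

1927 t/h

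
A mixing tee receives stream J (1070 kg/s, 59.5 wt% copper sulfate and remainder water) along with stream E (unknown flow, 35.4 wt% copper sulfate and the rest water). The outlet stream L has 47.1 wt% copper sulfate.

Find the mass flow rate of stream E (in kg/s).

1134 kg/s

Let E be the unknown flow. Total out = 1070 + E.
copper sulfate balance: 636.65 + 0.354·E = 0.471·(1070 + E)
(0.354 − 0.471)·E = 0.471×1070 − 636.65 = -132.68
E = -132.68 / -0.117 = 1134 kg/s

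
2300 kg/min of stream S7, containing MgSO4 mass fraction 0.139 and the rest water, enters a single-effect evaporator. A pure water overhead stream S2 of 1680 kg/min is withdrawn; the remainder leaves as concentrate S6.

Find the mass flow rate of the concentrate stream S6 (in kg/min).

Concentrate = 2300 − 1680 = 620 kg/min.

620 kg/min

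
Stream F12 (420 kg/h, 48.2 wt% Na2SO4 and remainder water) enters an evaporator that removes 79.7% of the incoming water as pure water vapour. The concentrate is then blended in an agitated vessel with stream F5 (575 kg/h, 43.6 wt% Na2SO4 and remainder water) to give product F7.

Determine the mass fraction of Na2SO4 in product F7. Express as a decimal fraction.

Vapour removed = 0.797×0.518×420 = 173.4 kg/h; concentrate = 246.6 kg/h.
Na2SO4 reaching the mixer = 202.44 (from concentrate) + 575×0.436 = 453.14 kg/h.
Product flow = 246.6 + 575 = 821.6 kg/h; Na2SO4 fraction = 0.552.

0.552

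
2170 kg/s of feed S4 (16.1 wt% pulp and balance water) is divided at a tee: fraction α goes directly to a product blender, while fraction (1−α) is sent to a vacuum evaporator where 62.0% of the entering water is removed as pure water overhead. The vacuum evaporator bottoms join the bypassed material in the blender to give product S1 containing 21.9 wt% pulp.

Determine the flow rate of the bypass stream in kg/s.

All 2170×0.161 = 349.37 kg/s of pulp reaches S1, so S1 = 349.37/0.219 = 1595.3 kg/s and vapour = 574.7 kg/s.
The evaporator receives (1−α)·2170 of feed at 0.839 water and removes 0.620 of that water:
0.620×0.839×(1−α)×2170 = 574.7
(1−α) = 574.7/1128.8 = 0.5091;  α = 0.4909.
Bypass flow = 0.4909×2170 = 1065.2 kg/s.

1065 kg/s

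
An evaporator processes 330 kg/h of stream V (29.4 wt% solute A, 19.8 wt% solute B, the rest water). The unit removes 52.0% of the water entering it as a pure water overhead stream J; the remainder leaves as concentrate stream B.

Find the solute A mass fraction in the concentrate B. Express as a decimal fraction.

solute A is not removed: 330×0.294 = 97.02 kg/h of solute A enters B.
water entering = 330×0.508 = 167.64 kg/h; overhead removed = 0.520×167.64 = 87.173 kg/h.
Concentrate = 330 − 87.173 = 242.83 kg/h.
Mass fraction = 97.02/242.83 = 0.3995.

0.3995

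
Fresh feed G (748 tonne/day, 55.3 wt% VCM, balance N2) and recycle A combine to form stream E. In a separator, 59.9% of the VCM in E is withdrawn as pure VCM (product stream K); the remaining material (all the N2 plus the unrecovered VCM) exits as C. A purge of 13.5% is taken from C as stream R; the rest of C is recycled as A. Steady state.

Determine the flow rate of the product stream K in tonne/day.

379.4 tonne/day

VCM in E: m_A = 748×0.553 + (1−0.135)·(1−0.599)·m_A, so m_A = 413.64/0.6531 = 633.32 tonne/day.
Product K = 0.599×633.32 = 379.36 tonne/day.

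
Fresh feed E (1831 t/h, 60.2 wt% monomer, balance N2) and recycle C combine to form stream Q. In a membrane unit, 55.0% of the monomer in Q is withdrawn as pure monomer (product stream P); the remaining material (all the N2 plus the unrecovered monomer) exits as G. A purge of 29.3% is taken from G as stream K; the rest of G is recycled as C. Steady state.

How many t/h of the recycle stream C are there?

N2 enters only via E and leaves only via the purge: 1831×0.398 = 0.293×(N2 in G), and the membrane unit passes all N2, so N2 in Q = N2 in G = 2487.2 t/h.
monomer in Q: m_A = 1831×0.602 + (1−0.293)·(1−0.550)·m_A, so m_A = 1102.3/0.6819 = 1616.6 t/h.
G = (1−0.550)×1616.6 + 2487.2 = 3214.6 t/h.
Recycle C = (1−0.293)×3214.6 = 2272.7 t/h.

2273 t/h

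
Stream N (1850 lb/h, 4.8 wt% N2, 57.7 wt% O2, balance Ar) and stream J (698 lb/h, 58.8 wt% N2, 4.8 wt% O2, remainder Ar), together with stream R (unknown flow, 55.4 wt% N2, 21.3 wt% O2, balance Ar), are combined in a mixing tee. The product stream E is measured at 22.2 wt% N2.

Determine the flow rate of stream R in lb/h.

200.1 lb/h

Let R be the unknown flow. Total out = 2548 + R.
N2 balance: 499.22 + 0.554·R = 0.222·(2548 + R)
(0.554 − 0.222)·R = 0.222×2548 − 499.22 = 66.432
R = 66.432 / 0.332 = 200.1 lb/h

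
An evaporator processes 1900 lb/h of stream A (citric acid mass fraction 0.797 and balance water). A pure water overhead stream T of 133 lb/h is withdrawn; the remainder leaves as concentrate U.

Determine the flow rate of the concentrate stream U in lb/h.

Concentrate = 1900 − 133 = 1767 lb/h.

1767 lb/h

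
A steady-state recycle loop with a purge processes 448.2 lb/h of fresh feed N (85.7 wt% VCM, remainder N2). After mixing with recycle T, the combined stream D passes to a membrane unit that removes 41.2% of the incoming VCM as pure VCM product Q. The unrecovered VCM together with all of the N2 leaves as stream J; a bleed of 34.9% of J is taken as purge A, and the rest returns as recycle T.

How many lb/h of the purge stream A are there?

191.8 lb/h

N2 enters only via N and leaves only via the purge: 448.2×0.143 = 0.349×(N2 in J), and the membrane unit passes all N2, so N2 in D = N2 in J = 183.65 lb/h.
VCM in D: m_A = 448.2×0.857 + (1−0.349)·(1−0.412)·m_A, so m_A = 384.11/0.6172 = 622.33 lb/h.
J = (1−0.412)×622.33 + 183.65 = 549.57 lb/h.
Purge A = 0.349×549.57 = 191.8 lb/h.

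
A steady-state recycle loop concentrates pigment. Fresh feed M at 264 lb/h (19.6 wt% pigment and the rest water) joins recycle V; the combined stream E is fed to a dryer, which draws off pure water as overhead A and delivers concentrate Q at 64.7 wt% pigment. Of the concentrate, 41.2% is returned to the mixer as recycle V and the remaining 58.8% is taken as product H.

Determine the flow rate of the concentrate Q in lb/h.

136 lb/h

Overall pigment balance (none leaves overhead): pigment in fresh feed = pigment in product, i.e. 264×0.196 = (1−0.412)·Q·0.647.
Q = 51.744/(0.647×0.588) = 136.01 lb/h.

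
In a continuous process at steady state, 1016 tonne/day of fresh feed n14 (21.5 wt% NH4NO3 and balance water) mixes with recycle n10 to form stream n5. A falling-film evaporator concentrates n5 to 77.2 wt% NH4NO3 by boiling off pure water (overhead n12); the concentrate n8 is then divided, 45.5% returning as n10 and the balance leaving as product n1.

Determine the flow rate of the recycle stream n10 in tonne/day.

Overall NH4NO3 balance (none leaves overhead): NH4NO3 in fresh feed = NH4NO3 in product, i.e. 1016×0.215 = (1−0.455)·n8·0.772.
n8 = 218.44/(0.772×0.545) = 519.18 tonne/day.
Recycle n10 = 0.455×519.18 = 236.23 tonne/day.

236.2 tonne/day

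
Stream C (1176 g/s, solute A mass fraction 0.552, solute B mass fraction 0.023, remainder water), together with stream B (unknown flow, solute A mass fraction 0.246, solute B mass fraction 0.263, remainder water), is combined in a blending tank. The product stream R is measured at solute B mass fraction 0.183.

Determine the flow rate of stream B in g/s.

Let B be the unknown flow. Total out = 1176 + B.
solute B balance: 27.048 + 0.263·B = 0.183·(1176 + B)
(0.263 − 0.183)·B = 0.183×1176 − 27.048 = 188.16
B = 188.16 / 0.080 = 2352 g/s

2352 g/s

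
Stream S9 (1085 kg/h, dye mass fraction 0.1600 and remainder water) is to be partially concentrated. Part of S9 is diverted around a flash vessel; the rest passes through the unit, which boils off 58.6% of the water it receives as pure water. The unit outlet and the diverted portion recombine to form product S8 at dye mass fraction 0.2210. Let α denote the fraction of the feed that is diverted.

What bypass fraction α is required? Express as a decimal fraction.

All 1085×0.160 = 173.6 kg/h of dye reaches S8, so S8 = 173.6/0.221 = 785.52 kg/h and vapour = 299.48 kg/h.
The evaporator receives (1−α)·1085 of feed at 0.840 water and removes 0.586 of that water:
0.586×0.840×(1−α)×1085 = 299.48
(1−α) = 299.48/534.08 = 0.5607;  α = 0.4393.

0.439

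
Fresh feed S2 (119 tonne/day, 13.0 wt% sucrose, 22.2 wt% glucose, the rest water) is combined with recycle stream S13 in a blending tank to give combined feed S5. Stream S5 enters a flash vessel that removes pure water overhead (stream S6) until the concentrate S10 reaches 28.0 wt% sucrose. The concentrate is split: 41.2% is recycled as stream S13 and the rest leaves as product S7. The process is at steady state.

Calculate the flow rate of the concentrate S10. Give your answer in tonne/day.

93.96 tonne/day

Overall sucrose balance (none leaves overhead): sucrose in fresh feed = sucrose in product, i.e. 119×0.130 = (1−0.412)·S10·0.280.
S10 = 15.47/(0.280×0.588) = 93.963 tonne/day.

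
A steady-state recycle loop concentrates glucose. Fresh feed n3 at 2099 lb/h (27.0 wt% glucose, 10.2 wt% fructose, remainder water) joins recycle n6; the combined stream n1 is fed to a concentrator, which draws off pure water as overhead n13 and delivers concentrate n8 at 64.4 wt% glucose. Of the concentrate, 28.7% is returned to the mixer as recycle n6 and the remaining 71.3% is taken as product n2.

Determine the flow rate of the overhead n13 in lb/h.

1219 lb/h

Overall glucose balance (none leaves overhead): glucose in fresh feed = glucose in product, i.e. 2099×0.270 = (1−0.287)·n8·0.644.
n8 = 566.73/(0.644×0.713) = 1234.2 lb/h.
Recycle n6 = 0.287×1234.2 = 354.23 lb/h.
Combined feed n1 = 2099 + 354.23 = 2453.2 lb/h.
Overhead n13 = n1 − n8 = 2453.2 − 1234.2 = 1219 lb/h.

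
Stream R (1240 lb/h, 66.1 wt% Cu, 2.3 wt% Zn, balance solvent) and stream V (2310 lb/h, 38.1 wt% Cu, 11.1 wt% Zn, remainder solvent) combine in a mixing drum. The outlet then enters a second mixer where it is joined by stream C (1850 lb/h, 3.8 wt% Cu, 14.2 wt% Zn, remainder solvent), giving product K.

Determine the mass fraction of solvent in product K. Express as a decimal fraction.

Overall, product flow = 5400 lb/h.
solvent in = 1240×0.316 + 2310×0.508 + 1850×0.820 = 3082.3 lb/h.
solvent fraction in K = 0.5708.

0.5708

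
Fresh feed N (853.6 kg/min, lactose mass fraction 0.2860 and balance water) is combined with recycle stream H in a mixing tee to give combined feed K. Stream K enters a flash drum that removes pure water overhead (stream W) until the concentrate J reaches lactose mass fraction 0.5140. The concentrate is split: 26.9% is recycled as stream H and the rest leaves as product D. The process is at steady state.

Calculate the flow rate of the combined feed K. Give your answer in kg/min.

Overall lactose balance (none leaves overhead): lactose in fresh feed = lactose in product, i.e. 853.6×0.286 = (1−0.269)·J·0.514.
J = 244.13/(0.514×0.731) = 649.74 kg/min.
Recycle H = 0.269×649.74 = 174.78 kg/min.
Combined feed K = 853.6 + 174.78 = 1028.4 kg/min.

1028 kg/min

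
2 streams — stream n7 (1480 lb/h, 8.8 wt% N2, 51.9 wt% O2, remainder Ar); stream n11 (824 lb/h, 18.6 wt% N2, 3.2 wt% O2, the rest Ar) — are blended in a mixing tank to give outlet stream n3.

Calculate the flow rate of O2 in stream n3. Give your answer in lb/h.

O2 out = O2 in = 1480×0.519 + 824×0.032 = 794.49 lb/h.

794.5 lb/h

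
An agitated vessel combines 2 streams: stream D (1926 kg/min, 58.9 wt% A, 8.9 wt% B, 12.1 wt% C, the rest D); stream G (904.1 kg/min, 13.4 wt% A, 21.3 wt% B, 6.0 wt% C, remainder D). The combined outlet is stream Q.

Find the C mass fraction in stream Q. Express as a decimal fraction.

Total flow out = 1926 + 904.1 = 2830.1 kg/min.
C in = 1926×0.121 + 904.1×0.060 = 287.29 kg/min.
C mass fraction in Q = 287.29/2830.1 = 0.1015.

0.1015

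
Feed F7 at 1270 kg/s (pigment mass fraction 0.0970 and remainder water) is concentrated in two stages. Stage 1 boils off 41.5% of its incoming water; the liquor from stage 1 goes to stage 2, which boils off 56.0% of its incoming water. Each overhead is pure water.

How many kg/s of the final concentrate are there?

418.4 kg/s

water in feed = 1270×0.903 = 1146.8 kg/s.
After stage 1: water left = (1−0.415)×1146.8 = 670.88; stream total = 794.07 kg/s.
After stage 2: water left = (1−0.560)×670.88 = 295.19; final concentrate = 418.38 kg/s.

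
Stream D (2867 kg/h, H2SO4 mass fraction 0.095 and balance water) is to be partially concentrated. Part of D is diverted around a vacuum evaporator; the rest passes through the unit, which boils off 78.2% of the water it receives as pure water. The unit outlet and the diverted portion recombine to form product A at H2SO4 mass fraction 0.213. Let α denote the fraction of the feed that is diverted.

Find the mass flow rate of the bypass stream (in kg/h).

All 2867×0.095 = 272.37 kg/h of H2SO4 reaches A, so A = 272.37/0.213 = 1278.7 kg/h and vapour = 1588.3 kg/h.
The evaporator receives (1−α)·2867 of feed at 0.905 water and removes 0.782 of that water:
0.782×0.905×(1−α)×2867 = 1588.3
(1−α) = 1588.3/2029 = 0.7828;  α = 0.2172.
Bypass flow = 0.2172×2867 = 622.73 kg/h.

622.7 kg/h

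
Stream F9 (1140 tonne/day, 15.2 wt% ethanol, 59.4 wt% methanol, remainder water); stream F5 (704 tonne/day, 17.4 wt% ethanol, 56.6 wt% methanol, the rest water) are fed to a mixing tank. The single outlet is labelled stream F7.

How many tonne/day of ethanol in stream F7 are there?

295.8 tonne/day

ethanol out = ethanol in = 1140×0.152 + 704×0.174 = 295.78 tonne/day.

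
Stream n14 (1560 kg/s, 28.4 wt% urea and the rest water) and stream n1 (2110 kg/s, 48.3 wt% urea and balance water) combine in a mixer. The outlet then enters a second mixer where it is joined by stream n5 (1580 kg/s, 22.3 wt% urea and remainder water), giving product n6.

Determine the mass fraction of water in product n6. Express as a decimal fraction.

0.6544

Overall, product flow = 5250 kg/s.
water in = 1560×0.716 + 2110×0.517 + 1580×0.777 = 3435.5 kg/s.
water fraction in n6 = 0.6544.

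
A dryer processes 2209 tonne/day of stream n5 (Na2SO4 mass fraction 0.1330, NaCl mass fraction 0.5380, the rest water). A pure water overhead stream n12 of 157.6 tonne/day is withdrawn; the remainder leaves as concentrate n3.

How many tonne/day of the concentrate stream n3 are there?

2051 tonne/day

Concentrate = 2209 − 157.6 = 2051.4 tonne/day.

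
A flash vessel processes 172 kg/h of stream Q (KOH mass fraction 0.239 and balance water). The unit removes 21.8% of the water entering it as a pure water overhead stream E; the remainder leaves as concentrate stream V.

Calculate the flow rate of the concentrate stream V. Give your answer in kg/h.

water entering = 172×0.761 = 130.89 kg/h; overhead removed = 0.218×130.89 = 28.534 kg/h.
Concentrate = 172 − 28.534 = 143.47 kg/h.

143.5 kg/h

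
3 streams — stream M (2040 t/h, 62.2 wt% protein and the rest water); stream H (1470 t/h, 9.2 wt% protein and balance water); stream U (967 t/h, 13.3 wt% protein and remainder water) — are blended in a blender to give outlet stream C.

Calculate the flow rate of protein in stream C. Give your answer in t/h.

protein out = protein in = 2040×0.622 + 1470×0.092 + 967×0.133 = 1532.7 t/h.

1533 t/h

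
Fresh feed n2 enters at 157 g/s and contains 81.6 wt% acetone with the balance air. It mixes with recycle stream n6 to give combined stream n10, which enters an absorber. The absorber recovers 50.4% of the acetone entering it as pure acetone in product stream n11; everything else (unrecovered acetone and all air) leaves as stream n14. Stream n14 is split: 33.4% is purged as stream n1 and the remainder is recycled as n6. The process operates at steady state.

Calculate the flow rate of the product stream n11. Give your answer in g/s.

acetone in n10: m_A = 157×0.816 + (1−0.334)·(1−0.504)·m_A, so m_A = 128.11/0.6697 = 191.31 g/s.
Product n11 = 0.504×191.31 = 96.419 g/s.

96.42 g/s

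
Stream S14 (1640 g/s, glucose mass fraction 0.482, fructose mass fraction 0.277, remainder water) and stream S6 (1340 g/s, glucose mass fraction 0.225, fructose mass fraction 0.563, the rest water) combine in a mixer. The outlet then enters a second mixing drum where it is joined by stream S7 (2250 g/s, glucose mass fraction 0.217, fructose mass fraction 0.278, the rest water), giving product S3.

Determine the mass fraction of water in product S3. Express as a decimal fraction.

0.347

Overall, product flow = 5230 g/s.
water in = 1640×0.241 + 1340×0.212 + 2250×0.505 = 1815.6 g/s.
water fraction in S3 = 0.347.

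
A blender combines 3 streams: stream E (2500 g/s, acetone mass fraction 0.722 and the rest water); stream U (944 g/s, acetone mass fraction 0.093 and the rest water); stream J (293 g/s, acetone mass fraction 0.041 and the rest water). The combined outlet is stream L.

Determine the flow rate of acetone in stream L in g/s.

acetone out = acetone in = 2500×0.722 + 944×0.093 + 293×0.041 = 1904.8 g/s.

1905 g/s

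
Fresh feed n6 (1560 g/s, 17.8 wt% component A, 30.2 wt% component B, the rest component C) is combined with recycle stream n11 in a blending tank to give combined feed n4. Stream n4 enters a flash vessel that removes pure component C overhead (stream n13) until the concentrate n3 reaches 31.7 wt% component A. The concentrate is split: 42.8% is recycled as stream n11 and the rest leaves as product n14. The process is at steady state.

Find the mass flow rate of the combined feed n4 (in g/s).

2215 g/s

Overall component A balance (none leaves overhead): component A in fresh feed = component A in product, i.e. 1560×0.178 = (1−0.428)·n3·0.317.
n3 = 277.68/(0.317×0.572) = 1531.4 g/s.
Recycle n11 = 0.428×1531.4 = 655.44 g/s.
Combined feed n4 = 1560 + 655.44 = 2215.4 g/s.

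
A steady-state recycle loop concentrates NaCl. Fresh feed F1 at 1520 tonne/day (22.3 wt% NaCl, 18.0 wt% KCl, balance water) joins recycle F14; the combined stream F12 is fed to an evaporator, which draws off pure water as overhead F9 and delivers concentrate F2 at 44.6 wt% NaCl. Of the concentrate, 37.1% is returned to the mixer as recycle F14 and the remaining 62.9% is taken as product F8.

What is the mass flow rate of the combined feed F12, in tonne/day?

Overall NaCl balance (none leaves overhead): NaCl in fresh feed = NaCl in product, i.e. 1520×0.223 = (1−0.371)·F2·0.446.
F2 = 338.96/(0.446×0.629) = 1208.3 tonne/day.
Recycle F14 = 0.371×1208.3 = 448.27 tonne/day.
Combined feed F12 = 1520 + 448.27 = 1968.3 tonne/day.

1968 tonne/day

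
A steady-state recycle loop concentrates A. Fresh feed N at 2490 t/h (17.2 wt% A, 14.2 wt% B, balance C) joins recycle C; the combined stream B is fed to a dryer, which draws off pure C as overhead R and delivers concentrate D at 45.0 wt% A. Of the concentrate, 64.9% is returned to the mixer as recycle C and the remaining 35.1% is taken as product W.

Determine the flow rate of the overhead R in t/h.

Overall A balance (none leaves overhead): A in fresh feed = A in product, i.e. 2490×0.172 = (1−0.649)·D·0.450.
D = 428.28/(0.450×0.351) = 2711.5 t/h.
Recycle C = 0.649×2711.5 = 1759.8 t/h.
Combined feed B = 2490 + 1759.8 = 4249.8 t/h.
Overhead R = B − D = 4249.8 − 2711.5 = 1538.3 t/h.

1538 t/h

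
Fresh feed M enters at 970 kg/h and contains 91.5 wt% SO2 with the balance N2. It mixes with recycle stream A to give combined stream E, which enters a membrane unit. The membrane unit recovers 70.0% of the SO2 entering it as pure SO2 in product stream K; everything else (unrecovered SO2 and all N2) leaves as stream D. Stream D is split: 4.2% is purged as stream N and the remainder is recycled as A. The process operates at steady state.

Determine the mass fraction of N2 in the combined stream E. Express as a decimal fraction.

N2 enters only via M and leaves only via the purge: 970×0.085 = 0.042×(N2 in D), and the membrane unit passes all N2, so N2 in E = N2 in D = 1963.1 kg/h.
SO2 in E: m_A = 970×0.915 + (1−0.042)·(1−0.700)·m_A, so m_A = 887.55/0.7126 = 1245.5 kg/h.
E = 1245.5 + 1963.1 = 3208.6 kg/h.
N2 fraction in E = 1963.1/3208.6 = 0.6118.

0.6118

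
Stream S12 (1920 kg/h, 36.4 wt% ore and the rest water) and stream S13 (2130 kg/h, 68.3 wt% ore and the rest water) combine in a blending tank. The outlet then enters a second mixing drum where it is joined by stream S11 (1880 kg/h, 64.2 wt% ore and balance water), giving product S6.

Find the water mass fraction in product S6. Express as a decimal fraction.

Overall, product flow = 5930 kg/h.
water in = 1920×0.636 + 2130×0.317 + 1880×0.358 = 2569.4 kg/h.
water fraction in S6 = 0.433.

0.433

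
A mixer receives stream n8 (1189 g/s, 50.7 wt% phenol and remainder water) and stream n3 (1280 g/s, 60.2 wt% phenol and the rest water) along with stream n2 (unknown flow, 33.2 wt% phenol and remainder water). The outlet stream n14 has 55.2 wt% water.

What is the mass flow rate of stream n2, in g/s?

Let n2 be the unknown flow. Total out = 2469 + n2.
water balance: 1095.6 + 0.668·n2 = 0.552·(2469 + n2)
(0.668 − 0.552)·n2 = 0.552×2469 − 1095.6 = 267.27
n2 = 267.27 / 0.116 = 2304.1 g/s

2304 g/s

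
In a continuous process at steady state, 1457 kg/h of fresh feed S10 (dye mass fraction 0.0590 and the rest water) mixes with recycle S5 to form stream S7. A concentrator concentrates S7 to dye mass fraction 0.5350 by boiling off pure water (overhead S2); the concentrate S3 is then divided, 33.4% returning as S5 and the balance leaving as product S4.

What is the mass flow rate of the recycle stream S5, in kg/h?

80.58 kg/h

Overall dye balance (none leaves overhead): dye in fresh feed = dye in product, i.e. 1457×0.059 = (1−0.334)·S3·0.535.
S3 = 85.963/(0.535×0.666) = 241.26 kg/h.
Recycle S5 = 0.334×241.26 = 80.581 kg/h.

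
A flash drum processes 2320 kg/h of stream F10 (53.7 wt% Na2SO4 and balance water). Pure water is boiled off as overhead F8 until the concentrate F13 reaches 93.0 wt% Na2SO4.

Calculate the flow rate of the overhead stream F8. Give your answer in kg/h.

Na2SO4 is conserved: 2320×0.537 = 1245.8 kg/h all reports to the concentrate.
Concentrate = 1245.8/(target fraction) = 1339.6 kg/h.
Overhead = 2320 − 1339.6 = 980.39 kg/h.

980.4 kg/h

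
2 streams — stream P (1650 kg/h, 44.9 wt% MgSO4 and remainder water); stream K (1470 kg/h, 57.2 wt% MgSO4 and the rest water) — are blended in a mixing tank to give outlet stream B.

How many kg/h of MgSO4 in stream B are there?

MgSO4 out = MgSO4 in = 1650×0.449 + 1470×0.572 = 1581.7 kg/h.

1582 kg/h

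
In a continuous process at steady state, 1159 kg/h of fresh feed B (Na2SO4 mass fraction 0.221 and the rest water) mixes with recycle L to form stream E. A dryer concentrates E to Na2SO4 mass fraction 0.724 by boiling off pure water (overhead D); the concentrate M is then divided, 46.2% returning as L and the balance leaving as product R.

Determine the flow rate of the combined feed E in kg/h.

Overall Na2SO4 balance (none leaves overhead): Na2SO4 in fresh feed = Na2SO4 in product, i.e. 1159×0.221 = (1−0.462)·M·0.724.
M = 256.14/(0.724×0.538) = 657.59 kg/h.
Recycle L = 0.462×657.59 = 303.81 kg/h.
Combined feed E = 1159 + 303.81 = 1462.8 kg/h.

1463 kg/h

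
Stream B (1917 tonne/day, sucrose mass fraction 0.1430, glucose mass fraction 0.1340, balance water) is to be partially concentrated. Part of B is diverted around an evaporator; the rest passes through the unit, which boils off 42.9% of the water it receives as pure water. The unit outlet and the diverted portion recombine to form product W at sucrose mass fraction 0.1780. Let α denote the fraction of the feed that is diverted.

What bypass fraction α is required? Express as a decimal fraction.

0.366

All 1917×0.143 = 274.13 tonne/day of sucrose reaches W, so W = 274.13/0.178 = 1540.1 tonne/day and vapour = 376.94 tonne/day.
The evaporator receives (1−α)·1917 of feed at 0.723 water and removes 0.429 of that water:
0.429×0.723×(1−α)×1917 = 376.94
(1−α) = 376.94/594.59 = 0.6339;  α = 0.3661.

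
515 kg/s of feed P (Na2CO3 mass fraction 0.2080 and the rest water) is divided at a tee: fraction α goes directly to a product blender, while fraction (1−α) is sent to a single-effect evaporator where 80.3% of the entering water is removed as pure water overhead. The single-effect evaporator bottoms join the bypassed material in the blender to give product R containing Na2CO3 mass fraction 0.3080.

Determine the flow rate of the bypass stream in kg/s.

252.1 kg/s

All 515×0.208 = 107.12 kg/s of Na2CO3 reaches R, so R = 107.12/0.308 = 347.79 kg/s and vapour = 167.21 kg/s.
The evaporator receives (1−α)·515 of feed at 0.792 water and removes 0.803 of that water:
0.803×0.792×(1−α)×515 = 167.21
(1−α) = 167.21/327.53 = 0.5105;  α = 0.4895.
Bypass flow = 0.4895×515 = 252.08 kg/s.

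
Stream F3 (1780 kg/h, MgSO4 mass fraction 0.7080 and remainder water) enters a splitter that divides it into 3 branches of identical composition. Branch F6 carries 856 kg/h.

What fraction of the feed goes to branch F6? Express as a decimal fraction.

0.481

Fraction to F6 = 856/1780 = 0.4809.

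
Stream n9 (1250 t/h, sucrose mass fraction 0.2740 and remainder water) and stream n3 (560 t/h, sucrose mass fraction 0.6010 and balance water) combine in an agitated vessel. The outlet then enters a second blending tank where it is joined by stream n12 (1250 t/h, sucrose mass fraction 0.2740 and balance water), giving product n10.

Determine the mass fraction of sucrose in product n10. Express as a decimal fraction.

0.3338

Overall, product flow = 3060 t/h.
sucrose in = 1250×0.274 + 560×0.601 + 1250×0.274 = 1021.6 t/h.
sucrose fraction in n10 = 0.3338.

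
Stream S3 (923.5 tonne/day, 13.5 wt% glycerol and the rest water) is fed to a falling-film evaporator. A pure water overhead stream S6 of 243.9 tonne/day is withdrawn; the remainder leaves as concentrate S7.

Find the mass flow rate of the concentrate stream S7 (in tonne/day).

Concentrate = 923.5 − 243.9 = 679.6 tonne/day.

679.6 tonne/day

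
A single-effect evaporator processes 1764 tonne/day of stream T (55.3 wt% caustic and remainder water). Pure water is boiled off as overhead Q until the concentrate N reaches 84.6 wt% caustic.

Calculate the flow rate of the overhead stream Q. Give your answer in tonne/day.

caustic is conserved: 1764×0.553 = 975.49 tonne/day all reports to the concentrate.
Concentrate = 975.49/(target fraction) = 1153.1 tonne/day.
Overhead = 1764 − 1153.1 = 610.94 tonne/day.

610.9 tonne/day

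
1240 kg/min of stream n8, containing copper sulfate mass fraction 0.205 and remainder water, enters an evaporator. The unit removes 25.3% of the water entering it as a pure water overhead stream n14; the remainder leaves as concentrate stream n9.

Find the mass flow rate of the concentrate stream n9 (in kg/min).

water entering = 1240×0.795 = 985.8 kg/min; overhead removed = 0.253×985.8 = 249.41 kg/min.
Concentrate = 1240 − 249.41 = 990.59 kg/min.

990.6 kg/min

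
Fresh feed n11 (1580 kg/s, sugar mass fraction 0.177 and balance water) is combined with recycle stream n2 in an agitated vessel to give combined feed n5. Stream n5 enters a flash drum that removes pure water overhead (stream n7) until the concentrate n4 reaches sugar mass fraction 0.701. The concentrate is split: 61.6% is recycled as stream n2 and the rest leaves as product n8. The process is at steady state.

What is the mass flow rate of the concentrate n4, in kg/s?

Overall sugar balance (none leaves overhead): sugar in fresh feed = sugar in product, i.e. 1580×0.177 = (1−0.616)·n4·0.701.
n4 = 279.66/(0.701×0.384) = 1038.9 kg/s.

1039 kg/s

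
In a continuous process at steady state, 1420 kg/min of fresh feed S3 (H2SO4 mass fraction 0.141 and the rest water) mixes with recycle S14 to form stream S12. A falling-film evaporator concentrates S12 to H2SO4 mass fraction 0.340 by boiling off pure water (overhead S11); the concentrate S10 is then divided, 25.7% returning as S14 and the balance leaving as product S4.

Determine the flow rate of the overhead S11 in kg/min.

831.1 kg/min

Overall H2SO4 balance (none leaves overhead): H2SO4 in fresh feed = H2SO4 in product, i.e. 1420×0.141 = (1−0.257)·S10·0.340.
S10 = 200.22/(0.340×0.743) = 792.57 kg/min.
Recycle S14 = 0.257×792.57 = 203.69 kg/min.
Combined feed S12 = 1420 + 203.69 = 1623.7 kg/min.
Overhead S11 = S12 − S10 = 1623.7 − 792.57 = 831.12 kg/min.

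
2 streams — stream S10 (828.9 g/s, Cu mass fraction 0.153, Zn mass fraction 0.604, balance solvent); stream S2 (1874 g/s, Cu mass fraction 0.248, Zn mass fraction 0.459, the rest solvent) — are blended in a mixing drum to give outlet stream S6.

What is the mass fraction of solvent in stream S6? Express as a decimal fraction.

Total flow out = 828.9 + 1874 = 2702.9 g/s.
solvent in = 828.9×0.243 + 1874×0.293 = 750.5 g/s.
solvent mass fraction in S6 = 750.5/2702.9 = 0.278.

0.278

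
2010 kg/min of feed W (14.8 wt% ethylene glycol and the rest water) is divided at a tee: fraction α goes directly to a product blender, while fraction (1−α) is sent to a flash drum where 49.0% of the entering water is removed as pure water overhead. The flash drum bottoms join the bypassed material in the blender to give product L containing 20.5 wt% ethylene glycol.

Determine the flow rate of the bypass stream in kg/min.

All 2010×0.148 = 297.48 kg/min of ethylene glycol reaches L, so L = 297.48/0.205 = 1451.1 kg/min and vapour = 558.88 kg/min.
The evaporator receives (1−α)·2010 of feed at 0.852 water and removes 0.490 of that water:
0.490×0.852×(1−α)×2010 = 558.88
(1−α) = 558.88/839.13 = 0.6660;  α = 0.3340.
Bypass flow = 0.3340×2010 = 671.31 kg/min.

671.3 kg/min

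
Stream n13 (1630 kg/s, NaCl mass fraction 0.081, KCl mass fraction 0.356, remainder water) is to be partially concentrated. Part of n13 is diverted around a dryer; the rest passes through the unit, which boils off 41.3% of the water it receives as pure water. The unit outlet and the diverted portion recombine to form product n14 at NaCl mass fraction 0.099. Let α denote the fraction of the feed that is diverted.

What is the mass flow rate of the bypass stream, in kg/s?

All 1630×0.081 = 132.03 kg/s of NaCl reaches n14, so n14 = 132.03/0.099 = 1333.6 kg/s and vapour = 296.36 kg/s.
The evaporator receives (1−α)·1630 of feed at 0.563 water and removes 0.413 of that water:
0.413×0.563×(1−α)×1630 = 296.36
(1−α) = 296.36/379.01 = 0.7819;  α = 0.2181.
Bypass flow = 0.2181×1630 = 355.42 kg/s.

355.4 kg/s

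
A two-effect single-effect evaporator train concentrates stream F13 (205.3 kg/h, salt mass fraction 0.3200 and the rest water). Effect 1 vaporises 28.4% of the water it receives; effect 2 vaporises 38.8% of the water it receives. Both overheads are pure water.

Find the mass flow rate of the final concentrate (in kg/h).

water in feed = 205.3×0.680 = 139.6 kg/h.
After stage 1: water left = (1−0.284)×139.6 = 99.956; stream total = 165.65 kg/h.
After stage 2: water left = (1−0.388)×99.956 = 61.173; final concentrate = 126.87 kg/h.

126.9 kg/h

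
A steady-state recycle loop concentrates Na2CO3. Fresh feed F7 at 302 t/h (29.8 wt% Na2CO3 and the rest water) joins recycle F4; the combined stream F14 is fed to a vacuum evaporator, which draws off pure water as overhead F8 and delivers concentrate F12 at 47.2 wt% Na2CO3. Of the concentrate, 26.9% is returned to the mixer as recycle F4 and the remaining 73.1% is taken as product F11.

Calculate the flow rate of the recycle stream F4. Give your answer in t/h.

Overall Na2CO3 balance (none leaves overhead): Na2CO3 in fresh feed = Na2CO3 in product, i.e. 302×0.298 = (1−0.269)·F12·0.472.
F12 = 89.996/(0.472×0.731) = 260.83 t/h.
Recycle F4 = 0.269×260.83 = 70.164 t/h.

70.16 t/h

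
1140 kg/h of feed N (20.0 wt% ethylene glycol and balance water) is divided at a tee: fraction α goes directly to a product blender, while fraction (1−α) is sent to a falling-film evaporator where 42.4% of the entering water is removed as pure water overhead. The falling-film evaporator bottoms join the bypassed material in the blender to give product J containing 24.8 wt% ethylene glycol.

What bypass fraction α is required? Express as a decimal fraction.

All 1140×0.200 = 228 kg/h of ethylene glycol reaches J, so J = 228/0.248 = 919.35 kg/h and vapour = 220.65 kg/h.
The evaporator receives (1−α)·1140 of feed at 0.800 water and removes 0.424 of that water:
0.424×0.800×(1−α)×1140 = 220.65
(1−α) = 220.65/386.69 = 0.5706;  α = 0.4294.

0.429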